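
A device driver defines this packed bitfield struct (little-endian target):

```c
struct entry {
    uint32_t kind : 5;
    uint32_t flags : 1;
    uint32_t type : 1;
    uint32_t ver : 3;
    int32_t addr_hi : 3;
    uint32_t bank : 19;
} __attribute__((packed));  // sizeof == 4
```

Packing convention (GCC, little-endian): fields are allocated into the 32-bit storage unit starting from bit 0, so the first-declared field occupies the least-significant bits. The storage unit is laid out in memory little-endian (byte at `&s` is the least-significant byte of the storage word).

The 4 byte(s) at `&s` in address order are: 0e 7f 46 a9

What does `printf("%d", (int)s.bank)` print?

346675

[0]=0x0e [1]=0x7f [2]=0x46 [3]=0xa9 (little-endian) → word 0xa9467f0e
kind [0+:5] = (word>>0) & 0x1f = 14
flags [5+:1] = (word>>5) & 0x1 = 0
type [6+:1] = (word>>6) & 0x1 = 0
ver [7+:3] = (word>>7) & 0x7 = 6
addr_hi [10+:3] = (word>>10) & 0x7 = 7
bank [13+:19] = (word>>13) & 0x7ffff = 346675  ←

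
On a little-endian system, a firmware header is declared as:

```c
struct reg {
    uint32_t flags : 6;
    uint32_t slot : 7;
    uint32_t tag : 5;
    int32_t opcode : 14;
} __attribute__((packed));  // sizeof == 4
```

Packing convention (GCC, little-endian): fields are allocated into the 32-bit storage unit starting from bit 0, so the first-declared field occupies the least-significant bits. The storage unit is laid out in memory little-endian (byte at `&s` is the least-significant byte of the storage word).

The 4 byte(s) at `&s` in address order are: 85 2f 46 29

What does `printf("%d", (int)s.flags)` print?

[0]=0x85 [1]=0x2f [2]=0x46 [3]=0x29 (little-endian) → word 0x29462f85
flags [0+:6] = (word>>0) & 0x3f = 5  ←
slot [6+:7] = (word>>6) & 0x7f = 62
tag [13+:5] = (word>>13) & 0x1f = 17
opcode [18+:14] = (word>>18) & 0x3fff = 2641

5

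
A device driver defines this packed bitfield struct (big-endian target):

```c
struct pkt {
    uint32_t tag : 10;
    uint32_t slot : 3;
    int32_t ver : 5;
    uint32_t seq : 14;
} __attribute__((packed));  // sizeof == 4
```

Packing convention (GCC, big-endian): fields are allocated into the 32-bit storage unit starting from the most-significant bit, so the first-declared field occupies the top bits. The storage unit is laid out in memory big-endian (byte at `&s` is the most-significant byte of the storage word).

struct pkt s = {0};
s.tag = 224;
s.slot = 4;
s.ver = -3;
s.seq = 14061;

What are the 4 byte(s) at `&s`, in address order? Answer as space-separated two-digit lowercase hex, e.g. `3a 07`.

tag (10b) val=224 bits=0xe0 at bit 22: 0x38000000
slot (3b) val=4 bits=0x4 at bit 19: 0x38200000
ver (5b) val=-3 bits=0x1d at bit 14: 0x38274000
seq (14b) val=14061 bits=0x36ed at bit 0: 0x382776ed
word = 0x382776ed → big-endian bytes:
  [0]=0x38  [1]=0x27  [2]=0x76  [3]=0xed

38 27 76 ed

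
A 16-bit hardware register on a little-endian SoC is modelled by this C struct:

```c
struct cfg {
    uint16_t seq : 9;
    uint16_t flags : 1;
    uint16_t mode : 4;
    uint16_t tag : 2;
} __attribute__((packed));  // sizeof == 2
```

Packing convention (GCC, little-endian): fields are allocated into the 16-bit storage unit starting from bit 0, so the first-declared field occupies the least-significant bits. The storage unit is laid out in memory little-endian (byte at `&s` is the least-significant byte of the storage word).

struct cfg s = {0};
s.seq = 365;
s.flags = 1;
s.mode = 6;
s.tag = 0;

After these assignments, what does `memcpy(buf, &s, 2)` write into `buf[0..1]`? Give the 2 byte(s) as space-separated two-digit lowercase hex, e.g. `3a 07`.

6d 1b

seq (9b) val=365 bits=0x16d at bit 0: 0x016d
flags (1b) val=1 bits=0x1 at bit 9: 0x036d
mode (4b) val=6 bits=0x6 at bit 10: 0x1b6d
tag (2b) val=0 bits=0x0 at bit 14: 0x1b6d
word = 0x1b6d → little-endian bytes:
  [0]=0x6d  [1]=0x1b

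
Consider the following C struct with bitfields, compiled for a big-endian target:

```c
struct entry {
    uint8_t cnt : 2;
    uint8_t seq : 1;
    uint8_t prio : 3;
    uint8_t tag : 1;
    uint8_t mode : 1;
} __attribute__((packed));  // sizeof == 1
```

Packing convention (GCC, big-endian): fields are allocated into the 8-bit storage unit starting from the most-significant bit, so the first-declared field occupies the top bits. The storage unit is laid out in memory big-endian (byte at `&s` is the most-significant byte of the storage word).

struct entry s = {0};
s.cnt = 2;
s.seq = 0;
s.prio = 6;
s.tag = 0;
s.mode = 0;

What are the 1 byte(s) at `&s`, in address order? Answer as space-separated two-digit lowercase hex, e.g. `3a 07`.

98

cnt:2 = 2 → 0x2 << 6 → word 0x80
seq:1 = 0 → 0x0 << 5 → word 0x80
prio:3 = 6 → 0x6 << 2 → word 0x98
tag:1 = 0 → 0x0 << 1 → word 0x98
mode:1 = 0 → 0x0 << 0 → word 0x98
word = 0x98 → big-endian bytes:
  [0]=0x98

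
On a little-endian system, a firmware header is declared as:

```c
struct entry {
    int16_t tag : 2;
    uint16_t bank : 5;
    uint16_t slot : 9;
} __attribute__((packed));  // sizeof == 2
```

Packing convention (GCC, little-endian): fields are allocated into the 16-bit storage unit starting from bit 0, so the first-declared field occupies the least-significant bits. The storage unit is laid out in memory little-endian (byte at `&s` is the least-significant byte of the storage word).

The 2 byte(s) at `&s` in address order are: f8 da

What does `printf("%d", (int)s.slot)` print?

[0]=0xf8 [1]=0xda (little-endian) → word 0xdaf8
tag:2 @ bit 0 → (0xdaf8>>0)&0x3 = 0x0
bank:5 @ bit 2 → (0xdaf8>>2)&0x1f = 0x1e
slot:9 @ bit 7 → (0xdaf8>>7)&0x1ff = 0x1b5  ←

437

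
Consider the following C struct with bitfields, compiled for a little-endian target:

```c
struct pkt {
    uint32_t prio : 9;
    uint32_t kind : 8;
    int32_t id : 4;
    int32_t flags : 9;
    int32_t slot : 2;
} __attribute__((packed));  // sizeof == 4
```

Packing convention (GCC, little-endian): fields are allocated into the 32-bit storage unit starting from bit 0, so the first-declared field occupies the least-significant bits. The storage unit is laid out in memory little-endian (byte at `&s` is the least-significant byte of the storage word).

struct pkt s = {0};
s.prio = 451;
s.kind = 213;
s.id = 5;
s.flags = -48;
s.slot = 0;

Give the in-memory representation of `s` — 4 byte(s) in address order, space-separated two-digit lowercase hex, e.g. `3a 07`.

[0+:9] prio=451 & 0x1ff = 0x1c3; word=0x000001c3
[9+:8] kind=213 & 0xff = 0xd5; word=0x0001abc3
[17+:4] id=5 & 0xf = 0x5; word=0x000babc3
[21+:9] flags=-48 & 0x1ff = 0x1d0; word=0x3a0babc3
[30+:2] slot=0 & 0x3 = 0x0; word=0x3a0babc3
word = 0x3a0babc3 → little-endian bytes:
  [0]=0xc3  [1]=0xab  [2]=0x0b  [3]=0x3a

c3 ab 0b 3a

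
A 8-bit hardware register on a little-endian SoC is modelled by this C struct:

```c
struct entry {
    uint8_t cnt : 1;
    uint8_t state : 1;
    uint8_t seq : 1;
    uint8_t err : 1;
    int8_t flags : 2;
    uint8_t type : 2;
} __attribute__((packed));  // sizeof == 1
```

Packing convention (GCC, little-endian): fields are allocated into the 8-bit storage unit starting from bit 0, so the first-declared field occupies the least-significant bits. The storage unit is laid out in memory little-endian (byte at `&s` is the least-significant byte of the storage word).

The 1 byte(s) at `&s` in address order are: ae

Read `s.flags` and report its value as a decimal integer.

-2

[0]=0xae (little-endian) → word 0xae
cnt:1 @ bit 0 → (0xae>>0)&0x1 = 0x0
state:1 @ bit 1 → (0xae>>1)&0x1 = 0x1
seq:1 @ bit 2 → (0xae>>2)&0x1 = 0x1
err:1 @ bit 3 → (0xae>>3)&0x1 = 0x1
flags:2 @ bit 4 → (0xae>>4)&0x3 = 0x2  ←
type:2 @ bit 6 → (0xae>>6)&0x3 = 0x2
flags signed 2b, MSB=1: 2 - 4 = -2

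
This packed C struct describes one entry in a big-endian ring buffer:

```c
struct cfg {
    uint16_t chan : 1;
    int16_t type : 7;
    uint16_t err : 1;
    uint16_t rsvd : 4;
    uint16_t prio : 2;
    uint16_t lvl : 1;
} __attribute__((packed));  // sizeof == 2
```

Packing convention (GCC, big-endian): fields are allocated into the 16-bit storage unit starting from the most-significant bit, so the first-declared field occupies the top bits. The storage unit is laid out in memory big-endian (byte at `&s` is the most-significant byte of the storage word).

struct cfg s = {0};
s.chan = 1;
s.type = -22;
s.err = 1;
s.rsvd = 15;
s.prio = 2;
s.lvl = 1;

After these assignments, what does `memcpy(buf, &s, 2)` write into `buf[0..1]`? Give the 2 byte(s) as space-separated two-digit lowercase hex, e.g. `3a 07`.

ea fd

chan (1b) val=1 bits=0x1 at bit 15: 0x8000
type (7b) val=-22 bits=0x6a at bit 8: 0xea00
err (1b) val=1 bits=0x1 at bit 7: 0xea80
rsvd (4b) val=15 bits=0xf at bit 3: 0xeaf8
prio (2b) val=2 bits=0x2 at bit 1: 0xeafc
lvl (1b) val=1 bits=0x1 at bit 0: 0xeafd
word = 0xeafd → big-endian bytes:
  [0]=0xea  [1]=0xfd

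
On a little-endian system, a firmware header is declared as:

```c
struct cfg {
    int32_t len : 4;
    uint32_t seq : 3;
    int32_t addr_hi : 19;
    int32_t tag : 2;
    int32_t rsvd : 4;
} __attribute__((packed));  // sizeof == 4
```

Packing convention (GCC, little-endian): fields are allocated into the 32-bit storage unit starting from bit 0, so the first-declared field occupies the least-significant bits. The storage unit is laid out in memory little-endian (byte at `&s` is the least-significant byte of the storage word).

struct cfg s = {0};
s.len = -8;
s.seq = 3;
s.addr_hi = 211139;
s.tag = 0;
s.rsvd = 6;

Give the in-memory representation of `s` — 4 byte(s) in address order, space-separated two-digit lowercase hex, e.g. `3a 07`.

b8 61 9c 61

[0+:4] len=-8 & 0xf = 0x8; word=0x00000008
[4+:3] seq=3 & 0x7 = 0x3; word=0x00000038
[7+:19] addr_hi=211139 & 0x7ffff = 0x338c3; word=0x019c61b8
[26+:2] tag=0 & 0x3 = 0x0; word=0x019c61b8
[28+:4] rsvd=6 & 0xf = 0x6; word=0x619c61b8
word = 0x619c61b8 → little-endian bytes:
  [0]=0xb8  [1]=0x61  [2]=0x9c  [3]=0x61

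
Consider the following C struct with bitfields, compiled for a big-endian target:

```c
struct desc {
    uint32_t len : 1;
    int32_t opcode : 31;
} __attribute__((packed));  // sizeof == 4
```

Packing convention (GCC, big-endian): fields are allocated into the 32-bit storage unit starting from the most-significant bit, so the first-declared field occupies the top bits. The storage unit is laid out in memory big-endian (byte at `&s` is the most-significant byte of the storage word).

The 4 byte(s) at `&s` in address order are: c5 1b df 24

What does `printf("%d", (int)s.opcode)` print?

[0]=0xc5 [1]=0x1b [2]=0xdf [3]=0x24 (big-endian) → word 0xc51bdf24
len:1 @ bit 31 → (0xc51bdf24>>31)&0x1 = 0x1
opcode:31 @ bit 0 → (0xc51bdf24>>0)&0x7fffffff = 0x451bdf24  ←
opcode signed 31b, MSB=1: 1159454500 - 2147483648 = -988029148

-988029148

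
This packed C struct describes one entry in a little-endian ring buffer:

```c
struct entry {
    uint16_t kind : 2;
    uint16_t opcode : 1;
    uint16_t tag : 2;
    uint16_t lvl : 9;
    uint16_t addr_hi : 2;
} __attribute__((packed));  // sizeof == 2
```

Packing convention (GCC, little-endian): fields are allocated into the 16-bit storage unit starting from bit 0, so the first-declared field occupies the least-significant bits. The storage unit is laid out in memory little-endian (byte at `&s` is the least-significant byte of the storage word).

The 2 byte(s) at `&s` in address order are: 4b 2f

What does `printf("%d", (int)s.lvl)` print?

378

[0]=0x4b [1]=0x2f (little-endian) → word 0x2f4b
kind [0+:2] = (word>>0) & 0x3 = 3
opcode [2+:1] = (word>>2) & 0x1 = 0
tag [3+:2] = (word>>3) & 0x3 = 1
lvl [5+:9] = (word>>5) & 0x1ff = 378  ←
addr_hi [14+:2] = (word>>14) & 0x3 = 0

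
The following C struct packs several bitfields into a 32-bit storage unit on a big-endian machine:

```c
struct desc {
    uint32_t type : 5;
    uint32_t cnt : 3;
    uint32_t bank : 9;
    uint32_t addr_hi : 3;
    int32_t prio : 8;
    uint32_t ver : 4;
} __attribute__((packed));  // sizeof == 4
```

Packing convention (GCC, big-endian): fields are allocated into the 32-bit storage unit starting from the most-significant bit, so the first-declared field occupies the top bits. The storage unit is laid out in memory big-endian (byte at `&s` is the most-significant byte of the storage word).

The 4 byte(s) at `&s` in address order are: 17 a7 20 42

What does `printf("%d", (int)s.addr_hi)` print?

2

[0]=0x17 [1]=0xa7 [2]=0x20 [3]=0x42 (big-endian) → word 0x17a72042
type:5 @ bit 27 → (0x17a72042>>27)&0x1f = 0x2
cnt:3 @ bit 24 → (0x17a72042>>24)&0x7 = 0x7
bank:9 @ bit 15 → (0x17a72042>>15)&0x1ff = 0x14e
addr_hi:3 @ bit 12 → (0x17a72042>>12)&0x7 = 0x2  ←
prio:8 @ bit 4 → (0x17a72042>>4)&0xff = 0x4
ver:4 @ bit 0 → (0x17a72042>>0)&0xf = 0x2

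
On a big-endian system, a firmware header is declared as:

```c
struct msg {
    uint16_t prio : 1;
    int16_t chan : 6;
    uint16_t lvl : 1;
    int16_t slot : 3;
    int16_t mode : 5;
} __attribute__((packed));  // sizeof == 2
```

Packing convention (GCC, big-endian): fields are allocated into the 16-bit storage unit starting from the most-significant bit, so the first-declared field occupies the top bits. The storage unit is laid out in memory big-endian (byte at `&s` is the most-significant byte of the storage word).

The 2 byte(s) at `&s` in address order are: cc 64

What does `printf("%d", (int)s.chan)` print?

-26

[0]=0xcc [1]=0x64 (big-endian) → word 0xcc64
prio:1 @ bit 15 → (0xcc64>>15)&0x1 = 0x1
chan:6 @ bit 9 → (0xcc64>>9)&0x3f = 0x26  ←
lvl:1 @ bit 8 → (0xcc64>>8)&0x1 = 0x0
slot:3 @ bit 5 → (0xcc64>>5)&0x7 = 0x3
mode:5 @ bit 0 → (0xcc64>>0)&0x1f = 0x4
chan signed 6b, MSB=1: 38 - 64 = -26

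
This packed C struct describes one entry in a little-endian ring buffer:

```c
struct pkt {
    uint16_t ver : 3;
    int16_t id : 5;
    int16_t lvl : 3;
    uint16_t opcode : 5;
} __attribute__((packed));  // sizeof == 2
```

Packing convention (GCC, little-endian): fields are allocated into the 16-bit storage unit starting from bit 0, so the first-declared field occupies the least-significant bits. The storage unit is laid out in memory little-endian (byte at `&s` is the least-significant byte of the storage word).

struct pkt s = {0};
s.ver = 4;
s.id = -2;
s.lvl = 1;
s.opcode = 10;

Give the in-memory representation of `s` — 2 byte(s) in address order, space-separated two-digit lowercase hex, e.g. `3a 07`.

f4 51

[0+:3] ver=4 & 0x7 = 0x4; word=0x0004
[3+:5] id=-2 & 0x1f = 0x1e; word=0x00f4
[8+:3] lvl=1 & 0x7 = 0x1; word=0x01f4
[11+:5] opcode=10 & 0x1f = 0xa; word=0x51f4
word = 0x51f4 → little-endian bytes:
  [0]=0xf4  [1]=0x51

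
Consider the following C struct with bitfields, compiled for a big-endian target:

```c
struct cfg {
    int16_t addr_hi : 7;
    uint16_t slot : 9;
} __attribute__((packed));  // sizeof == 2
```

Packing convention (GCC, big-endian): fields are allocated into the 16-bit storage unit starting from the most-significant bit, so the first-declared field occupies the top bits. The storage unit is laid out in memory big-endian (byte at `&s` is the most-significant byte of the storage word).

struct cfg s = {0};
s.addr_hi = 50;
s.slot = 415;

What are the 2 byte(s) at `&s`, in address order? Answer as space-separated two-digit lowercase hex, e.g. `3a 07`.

65 9f

addr_hi (7b) val=50 bits=0x32 at bit 9: 0x6400
slot (9b) val=415 bits=0x19f at bit 0: 0x659f
word = 0x659f → big-endian bytes:
  [0]=0x65  [1]=0x9f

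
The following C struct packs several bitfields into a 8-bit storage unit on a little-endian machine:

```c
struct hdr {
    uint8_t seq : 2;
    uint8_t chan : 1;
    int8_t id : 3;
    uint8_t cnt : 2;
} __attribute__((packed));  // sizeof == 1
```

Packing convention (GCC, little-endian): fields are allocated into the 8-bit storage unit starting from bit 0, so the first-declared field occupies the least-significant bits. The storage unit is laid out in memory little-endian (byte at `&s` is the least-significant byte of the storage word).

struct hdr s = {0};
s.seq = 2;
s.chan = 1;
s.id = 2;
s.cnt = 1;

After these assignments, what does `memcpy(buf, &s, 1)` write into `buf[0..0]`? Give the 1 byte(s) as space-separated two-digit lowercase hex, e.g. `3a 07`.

[0+:2] seq=2 & 0x3 = 0x2; word=0x02
[2+:1] chan=1 & 0x1 = 0x1; word=0x06
[3+:3] id=2 & 0x7 = 0x2; word=0x16
[6+:2] cnt=1 & 0x3 = 0x1; word=0x56
word = 0x56 → little-endian bytes:
  [0]=0x56

56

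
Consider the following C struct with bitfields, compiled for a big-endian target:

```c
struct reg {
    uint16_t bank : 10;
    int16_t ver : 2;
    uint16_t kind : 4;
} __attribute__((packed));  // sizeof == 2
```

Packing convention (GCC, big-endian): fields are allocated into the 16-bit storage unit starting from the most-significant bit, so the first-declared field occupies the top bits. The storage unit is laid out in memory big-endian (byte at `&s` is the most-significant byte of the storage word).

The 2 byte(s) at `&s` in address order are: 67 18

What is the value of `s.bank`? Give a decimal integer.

[0]=0x67 [1]=0x18 (big-endian) → word 0x6718
bank:10 @ bit 6 → (0x6718>>6)&0x3ff = 0x19c  ←
ver:2 @ bit 4 → (0x6718>>4)&0x3 = 0x1
kind:4 @ bit 0 → (0x6718>>0)&0xf = 0x8

412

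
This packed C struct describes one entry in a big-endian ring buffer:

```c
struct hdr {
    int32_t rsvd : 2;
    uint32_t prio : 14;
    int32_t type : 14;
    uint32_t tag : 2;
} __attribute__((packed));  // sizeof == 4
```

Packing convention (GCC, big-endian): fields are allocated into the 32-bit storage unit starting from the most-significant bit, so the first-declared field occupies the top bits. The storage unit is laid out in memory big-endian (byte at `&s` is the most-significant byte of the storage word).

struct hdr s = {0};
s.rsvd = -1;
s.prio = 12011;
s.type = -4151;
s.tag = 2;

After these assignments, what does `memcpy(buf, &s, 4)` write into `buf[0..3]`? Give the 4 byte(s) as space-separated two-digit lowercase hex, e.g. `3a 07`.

rsvd:2 = -1 → 0x3 << 30 → word 0xc0000000
prio:14 = 12011 → 0x2eeb << 16 → word 0xeeeb0000
type:14 = -4151 → 0x2fc9 << 2 → word 0xeeebbf24
tag:2 = 2 → 0x2 << 0 → word 0xeeebbf26
word = 0xeeebbf26 → big-endian bytes:
  [0]=0xee  [1]=0xeb  [2]=0xbf  [3]=0x26

ee eb bf 26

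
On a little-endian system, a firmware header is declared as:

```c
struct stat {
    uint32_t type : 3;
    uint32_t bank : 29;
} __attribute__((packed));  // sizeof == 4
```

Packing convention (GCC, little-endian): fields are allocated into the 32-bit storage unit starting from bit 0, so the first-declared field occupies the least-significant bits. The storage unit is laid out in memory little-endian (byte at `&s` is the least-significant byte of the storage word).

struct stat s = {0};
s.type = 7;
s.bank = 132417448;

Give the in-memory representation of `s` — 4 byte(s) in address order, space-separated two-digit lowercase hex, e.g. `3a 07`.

type (3b) val=7 bits=0x7 at bit 0: 0x00000007
bank (29b) val=132417448 bits=0x7e487a8 at bit 3: 0x3f243d47
word = 0x3f243d47 → little-endian bytes:
  [0]=0x47  [1]=0x3d  [2]=0x24  [3]=0x3f

47 3d 24 3f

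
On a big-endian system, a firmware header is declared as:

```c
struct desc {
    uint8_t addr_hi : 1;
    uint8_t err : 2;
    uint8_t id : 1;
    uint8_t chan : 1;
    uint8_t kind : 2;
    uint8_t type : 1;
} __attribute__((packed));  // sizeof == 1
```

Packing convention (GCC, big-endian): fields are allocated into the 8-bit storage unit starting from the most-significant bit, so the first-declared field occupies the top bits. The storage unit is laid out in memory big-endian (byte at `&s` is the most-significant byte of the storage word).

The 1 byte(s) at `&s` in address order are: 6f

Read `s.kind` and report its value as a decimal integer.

3

[0]=0x6f (big-endian) → word 0x6f
addr_hi [7+:1] = (word>>7) & 0x1 = 0
err [5+:2] = (word>>5) & 0x3 = 3
id [4+:1] = (word>>4) & 0x1 = 0
chan [3+:1] = (word>>3) & 0x1 = 1
kind [1+:2] = (word>>1) & 0x3 = 3  ←
type [0+:1] = (word>>0) & 0x1 = 1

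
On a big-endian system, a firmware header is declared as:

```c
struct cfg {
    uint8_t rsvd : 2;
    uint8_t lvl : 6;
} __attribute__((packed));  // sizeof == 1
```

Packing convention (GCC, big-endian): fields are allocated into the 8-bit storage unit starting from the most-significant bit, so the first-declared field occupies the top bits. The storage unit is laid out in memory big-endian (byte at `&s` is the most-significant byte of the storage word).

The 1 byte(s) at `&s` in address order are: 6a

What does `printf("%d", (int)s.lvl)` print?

42

[0]=0x6a (big-endian) → word 0x6a
rsvd:2 @ bit 6 → (0x6a>>6)&0x3 = 0x1
lvl:6 @ bit 0 → (0x6a>>0)&0x3f = 0x2a  ←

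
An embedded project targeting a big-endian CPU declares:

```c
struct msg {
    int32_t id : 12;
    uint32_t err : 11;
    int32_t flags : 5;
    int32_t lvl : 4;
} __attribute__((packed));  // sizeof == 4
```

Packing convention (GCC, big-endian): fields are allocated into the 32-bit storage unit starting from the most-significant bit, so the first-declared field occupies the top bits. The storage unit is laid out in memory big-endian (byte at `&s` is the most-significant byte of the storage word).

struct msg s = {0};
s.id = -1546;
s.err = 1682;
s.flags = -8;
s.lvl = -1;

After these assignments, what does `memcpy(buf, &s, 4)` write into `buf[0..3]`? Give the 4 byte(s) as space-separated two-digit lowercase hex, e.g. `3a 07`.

id (12b) val=-1546 bits=0x9f6 at bit 20: 0x9f600000
err (11b) val=1682 bits=0x692 at bit 9: 0x9f6d2400
flags (5b) val=-8 bits=0x18 at bit 4: 0x9f6d2580
lvl (4b) val=-1 bits=0xf at bit 0: 0x9f6d258f
word = 0x9f6d258f → big-endian bytes:
  [0]=0x9f  [1]=0x6d  [2]=0x25  [3]=0x8f

9f 6d 25 8f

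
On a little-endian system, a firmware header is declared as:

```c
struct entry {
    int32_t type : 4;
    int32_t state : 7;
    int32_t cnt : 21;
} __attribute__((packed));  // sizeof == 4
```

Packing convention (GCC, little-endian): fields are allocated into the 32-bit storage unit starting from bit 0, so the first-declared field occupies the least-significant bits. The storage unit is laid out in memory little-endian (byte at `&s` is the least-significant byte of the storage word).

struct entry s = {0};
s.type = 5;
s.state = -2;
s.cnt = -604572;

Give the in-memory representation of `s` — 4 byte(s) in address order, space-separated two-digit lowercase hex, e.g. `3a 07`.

e5 27 33 b6

type:4 = 5 → 0x5 << 0 → word 0x00000005
state:7 = -2 → 0x7e << 4 → word 0x000007e5
cnt:21 = -604572 → 0x16c664 << 11 → word 0xb63327e5
word = 0xb63327e5 → little-endian bytes:
  [0]=0xe5  [1]=0x27  [2]=0x33  [3]=0xb6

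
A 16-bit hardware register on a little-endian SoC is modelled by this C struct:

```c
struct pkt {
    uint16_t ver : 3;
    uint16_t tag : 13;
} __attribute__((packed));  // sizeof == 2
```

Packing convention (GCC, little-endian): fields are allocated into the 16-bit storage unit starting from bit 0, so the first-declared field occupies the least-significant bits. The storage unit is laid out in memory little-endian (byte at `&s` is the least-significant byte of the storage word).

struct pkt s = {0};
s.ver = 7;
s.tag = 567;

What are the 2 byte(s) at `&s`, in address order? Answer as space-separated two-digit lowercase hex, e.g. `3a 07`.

bf 11

ver (3b) val=7 bits=0x7 at bit 0: 0x0007
tag (13b) val=567 bits=0x237 at bit 3: 0x11bf
word = 0x11bf → little-endian bytes:
  [0]=0xbf  [1]=0x11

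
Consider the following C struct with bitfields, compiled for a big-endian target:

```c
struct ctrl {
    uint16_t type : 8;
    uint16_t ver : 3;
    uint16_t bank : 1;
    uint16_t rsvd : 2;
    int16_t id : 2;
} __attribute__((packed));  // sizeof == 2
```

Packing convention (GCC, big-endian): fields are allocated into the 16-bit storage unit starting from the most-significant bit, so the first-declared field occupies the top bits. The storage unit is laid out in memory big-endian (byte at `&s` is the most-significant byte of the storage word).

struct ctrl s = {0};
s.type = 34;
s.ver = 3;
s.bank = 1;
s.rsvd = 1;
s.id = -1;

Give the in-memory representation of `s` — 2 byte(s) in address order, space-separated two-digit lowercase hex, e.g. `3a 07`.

[8+:8] type=34 & 0xff = 0x22; word=0x2200
[5+:3] ver=3 & 0x7 = 0x3; word=0x2260
[4+:1] bank=1 & 0x1 = 0x1; word=0x2270
[2+:2] rsvd=1 & 0x3 = 0x1; word=0x2274
[0+:2] id=-1 & 0x3 = 0x3; word=0x2277
word = 0x2277 → big-endian bytes:
  [0]=0x22  [1]=0x77

22 77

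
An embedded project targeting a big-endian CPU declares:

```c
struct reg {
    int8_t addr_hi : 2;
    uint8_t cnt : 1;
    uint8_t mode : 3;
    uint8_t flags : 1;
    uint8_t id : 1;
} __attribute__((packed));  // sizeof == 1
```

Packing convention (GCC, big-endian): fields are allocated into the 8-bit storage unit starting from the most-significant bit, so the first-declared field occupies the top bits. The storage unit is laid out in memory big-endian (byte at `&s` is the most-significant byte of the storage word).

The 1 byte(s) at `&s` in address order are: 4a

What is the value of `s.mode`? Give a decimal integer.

[0]=0x4a (big-endian) → word 0x4a
addr_hi [6+:2] = (word>>6) & 0x3 = 1
cnt [5+:1] = (word>>5) & 0x1 = 0
mode [2+:3] = (word>>2) & 0x7 = 2  ←
flags [1+:1] = (word>>1) & 0x1 = 1
id [0+:1] = (word>>0) & 0x1 = 0

2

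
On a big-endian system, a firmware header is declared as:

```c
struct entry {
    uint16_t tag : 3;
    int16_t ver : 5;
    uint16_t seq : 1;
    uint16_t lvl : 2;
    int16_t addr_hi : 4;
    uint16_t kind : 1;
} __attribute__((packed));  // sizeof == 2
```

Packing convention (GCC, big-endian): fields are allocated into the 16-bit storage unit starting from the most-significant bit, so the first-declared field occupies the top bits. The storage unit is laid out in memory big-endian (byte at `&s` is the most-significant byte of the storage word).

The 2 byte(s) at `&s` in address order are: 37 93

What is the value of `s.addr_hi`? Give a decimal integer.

-7

[0]=0x37 [1]=0x93 (big-endian) → word 0x3793
tag:3 @ bit 13 → (0x3793>>13)&0x7 = 0x1
ver:5 @ bit 8 → (0x3793>>8)&0x1f = 0x17
seq:1 @ bit 7 → (0x3793>>7)&0x1 = 0x1
lvl:2 @ bit 5 → (0x3793>>5)&0x3 = 0x0
addr_hi:4 @ bit 1 → (0x3793>>1)&0xf = 0x9  ←
kind:1 @ bit 0 → (0x3793>>0)&0x1 = 0x1
addr_hi signed 4b, MSB=1: 9 - 16 = -7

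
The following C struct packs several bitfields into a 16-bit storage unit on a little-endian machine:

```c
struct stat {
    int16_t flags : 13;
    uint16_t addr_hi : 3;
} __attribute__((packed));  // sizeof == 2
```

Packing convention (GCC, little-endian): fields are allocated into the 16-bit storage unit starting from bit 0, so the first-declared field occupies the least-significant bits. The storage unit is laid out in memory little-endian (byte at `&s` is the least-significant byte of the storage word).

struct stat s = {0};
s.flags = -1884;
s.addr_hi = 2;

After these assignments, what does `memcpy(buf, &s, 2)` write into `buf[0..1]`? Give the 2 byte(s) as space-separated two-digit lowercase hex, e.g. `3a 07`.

a4 58

flags:13 = -1884 → 0x18a4 << 0 → word 0x18a4
addr_hi:3 = 2 → 0x2 << 13 → word 0x58a4
word = 0x58a4 → little-endian bytes:
  [0]=0xa4  [1]=0x58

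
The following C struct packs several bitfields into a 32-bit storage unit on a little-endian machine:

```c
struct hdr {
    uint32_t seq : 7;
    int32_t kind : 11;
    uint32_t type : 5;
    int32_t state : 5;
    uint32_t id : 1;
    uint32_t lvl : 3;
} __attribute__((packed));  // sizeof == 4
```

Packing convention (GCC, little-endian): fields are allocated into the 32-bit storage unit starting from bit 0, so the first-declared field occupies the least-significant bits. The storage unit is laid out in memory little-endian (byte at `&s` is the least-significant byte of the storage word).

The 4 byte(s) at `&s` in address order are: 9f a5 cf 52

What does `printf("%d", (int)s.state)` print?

5

[0]=0x9f [1]=0xa5 [2]=0xcf [3]=0x52 (little-endian) → word 0x52cfa59f
seq:7 @ bit 0 → (0x52cfa59f>>0)&0x7f = 0x1f
kind:11 @ bit 7 → (0x52cfa59f>>7)&0x7ff = 0x74b
type:5 @ bit 18 → (0x52cfa59f>>18)&0x1f = 0x13
state:5 @ bit 23 → (0x52cfa59f>>23)&0x1f = 0x5  ←
id:1 @ bit 28 → (0x52cfa59f>>28)&0x1 = 0x1
lvl:3 @ bit 29 → (0x52cfa59f>>29)&0x7 = 0x2
state signed 5b, MSB=0: value = 5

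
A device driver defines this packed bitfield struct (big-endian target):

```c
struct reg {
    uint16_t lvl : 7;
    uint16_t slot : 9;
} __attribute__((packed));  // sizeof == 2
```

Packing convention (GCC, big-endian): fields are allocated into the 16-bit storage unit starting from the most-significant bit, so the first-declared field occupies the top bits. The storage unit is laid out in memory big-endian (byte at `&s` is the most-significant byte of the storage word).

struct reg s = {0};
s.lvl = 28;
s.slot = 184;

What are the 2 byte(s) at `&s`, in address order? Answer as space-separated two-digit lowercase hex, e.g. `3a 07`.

38 b8

[9+:7] lvl=28 & 0x7f = 0x1c; word=0x3800
[0+:9] slot=184 & 0x1ff = 0xb8; word=0x38b8
word = 0x38b8 → big-endian bytes:
  [0]=0x38  [1]=0xb8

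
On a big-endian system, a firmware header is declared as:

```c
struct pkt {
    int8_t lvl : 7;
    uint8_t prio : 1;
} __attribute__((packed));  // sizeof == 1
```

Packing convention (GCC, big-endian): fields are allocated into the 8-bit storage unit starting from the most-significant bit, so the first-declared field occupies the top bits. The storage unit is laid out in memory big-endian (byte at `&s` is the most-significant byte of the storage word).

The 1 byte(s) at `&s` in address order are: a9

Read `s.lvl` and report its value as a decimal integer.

[0]=0xa9 (big-endian) → word 0xa9
lvl:7 @ bit 1 → (0xa9>>1)&0x7f = 0x54  ←
prio:1 @ bit 0 → (0xa9>>0)&0x1 = 0x1
lvl signed 7b, MSB=1: 84 - 128 = -44

-44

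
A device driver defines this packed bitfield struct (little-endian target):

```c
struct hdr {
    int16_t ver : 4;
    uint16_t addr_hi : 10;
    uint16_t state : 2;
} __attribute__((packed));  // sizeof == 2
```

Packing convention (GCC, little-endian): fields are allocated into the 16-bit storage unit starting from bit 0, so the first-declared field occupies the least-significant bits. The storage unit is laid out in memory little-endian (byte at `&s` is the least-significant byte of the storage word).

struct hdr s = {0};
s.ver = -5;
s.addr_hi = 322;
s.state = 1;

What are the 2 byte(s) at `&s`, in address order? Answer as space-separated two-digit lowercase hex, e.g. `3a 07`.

ver:4 = -5 → 0xb << 0 → word 0x000b
addr_hi:10 = 322 → 0x142 << 4 → word 0x142b
state:2 = 1 → 0x1 << 14 → word 0x542b
word = 0x542b → little-endian bytes:
  [0]=0x2b  [1]=0x54

2b 54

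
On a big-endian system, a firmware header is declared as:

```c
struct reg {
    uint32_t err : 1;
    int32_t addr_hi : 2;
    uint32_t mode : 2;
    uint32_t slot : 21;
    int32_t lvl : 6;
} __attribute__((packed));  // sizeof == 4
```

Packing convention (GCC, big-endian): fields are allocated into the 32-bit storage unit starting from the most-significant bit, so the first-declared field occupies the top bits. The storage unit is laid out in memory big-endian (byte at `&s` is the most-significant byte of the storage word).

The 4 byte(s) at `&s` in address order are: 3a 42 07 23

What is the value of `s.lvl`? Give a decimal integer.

-29

[0]=0x3a [1]=0x42 [2]=0x07 [3]=0x23 (big-endian) → word 0x3a420723
err [31+:1] = (word>>31) & 0x1 = 0
addr_hi [29+:2] = (word>>29) & 0x3 = 1
mode [27+:2] = (word>>27) & 0x3 = 3
slot [6+:21] = (word>>6) & 0x1fffff = 591900
lvl [0+:6] = (word>>0) & 0x3f = 35  ←
lvl signed 6b, MSB=1: 35 - 64 = -29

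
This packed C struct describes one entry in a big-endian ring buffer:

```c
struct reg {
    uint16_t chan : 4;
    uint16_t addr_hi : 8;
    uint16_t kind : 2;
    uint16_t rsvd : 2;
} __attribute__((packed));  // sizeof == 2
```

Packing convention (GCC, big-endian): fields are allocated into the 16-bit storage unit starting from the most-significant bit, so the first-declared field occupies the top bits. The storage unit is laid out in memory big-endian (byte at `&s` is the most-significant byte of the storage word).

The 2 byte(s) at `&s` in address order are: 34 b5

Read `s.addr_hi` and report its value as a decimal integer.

75

[0]=0x34 [1]=0xb5 (big-endian) → word 0x34b5
chan:4 @ bit 12 → (0x34b5>>12)&0xf = 0x3
addr_hi:8 @ bit 4 → (0x34b5>>4)&0xff = 0x4b  ←
kind:2 @ bit 2 → (0x34b5>>2)&0x3 = 0x1
rsvd:2 @ bit 0 → (0x34b5>>0)&0x3 = 0x1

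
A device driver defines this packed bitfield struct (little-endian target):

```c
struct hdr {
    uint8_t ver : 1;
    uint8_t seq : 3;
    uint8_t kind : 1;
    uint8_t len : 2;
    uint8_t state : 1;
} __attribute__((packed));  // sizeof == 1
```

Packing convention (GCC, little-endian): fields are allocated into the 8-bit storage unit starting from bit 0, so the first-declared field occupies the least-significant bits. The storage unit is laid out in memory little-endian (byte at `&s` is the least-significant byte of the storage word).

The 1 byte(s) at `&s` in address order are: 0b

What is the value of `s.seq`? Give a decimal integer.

5

[0]=0x0b (little-endian) → word 0x0b
ver:1 @ bit 0 → (0x0b>>0)&0x1 = 0x1
seq:3 @ bit 1 → (0x0b>>1)&0x7 = 0x5  ←
kind:1 @ bit 4 → (0x0b>>4)&0x1 = 0x0
len:2 @ bit 5 → (0x0b>>5)&0x3 = 0x0
state:1 @ bit 7 → (0x0b>>7)&0x1 = 0x0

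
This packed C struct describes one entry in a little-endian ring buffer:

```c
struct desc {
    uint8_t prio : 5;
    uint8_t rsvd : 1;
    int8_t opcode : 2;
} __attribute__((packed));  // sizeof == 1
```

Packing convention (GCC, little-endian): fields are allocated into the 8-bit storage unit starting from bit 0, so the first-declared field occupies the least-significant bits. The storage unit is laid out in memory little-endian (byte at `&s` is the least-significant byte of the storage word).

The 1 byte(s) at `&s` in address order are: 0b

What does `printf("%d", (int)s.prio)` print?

[0]=0x0b (little-endian) → word 0x0b
prio:5 @ bit 0 → (0x0b>>0)&0x1f = 0xb  ←
rsvd:1 @ bit 5 → (0x0b>>5)&0x1 = 0x0
opcode:2 @ bit 6 → (0x0b>>6)&0x3 = 0x0

11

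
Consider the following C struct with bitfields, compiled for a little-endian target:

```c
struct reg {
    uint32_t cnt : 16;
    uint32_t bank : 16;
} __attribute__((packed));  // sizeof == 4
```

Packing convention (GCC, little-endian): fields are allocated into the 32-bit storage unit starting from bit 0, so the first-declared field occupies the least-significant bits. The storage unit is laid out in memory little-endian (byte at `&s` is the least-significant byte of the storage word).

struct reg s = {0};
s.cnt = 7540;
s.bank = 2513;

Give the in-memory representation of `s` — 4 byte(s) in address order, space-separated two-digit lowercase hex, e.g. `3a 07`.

74 1d d1 09

cnt (16b) val=7540 bits=0x1d74 at bit 0: 0x00001d74
bank (16b) val=2513 bits=0x9d1 at bit 16: 0x09d11d74
word = 0x09d11d74 → little-endian bytes:
  [0]=0x74  [1]=0x1d  [2]=0xd1  [3]=0x09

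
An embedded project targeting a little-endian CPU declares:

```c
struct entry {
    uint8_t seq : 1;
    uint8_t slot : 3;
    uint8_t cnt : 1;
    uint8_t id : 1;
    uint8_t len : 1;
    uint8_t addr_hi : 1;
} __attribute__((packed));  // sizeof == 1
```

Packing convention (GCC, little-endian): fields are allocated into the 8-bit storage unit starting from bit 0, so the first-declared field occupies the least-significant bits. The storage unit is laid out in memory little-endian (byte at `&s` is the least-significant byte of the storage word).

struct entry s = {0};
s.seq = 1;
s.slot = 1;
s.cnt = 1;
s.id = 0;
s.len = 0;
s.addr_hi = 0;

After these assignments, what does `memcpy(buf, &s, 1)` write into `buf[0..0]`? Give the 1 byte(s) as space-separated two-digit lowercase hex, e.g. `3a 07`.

13

[0+:1] seq=1 & 0x1 = 0x1; word=0x01
[1+:3] slot=1 & 0x7 = 0x1; word=0x03
[4+:1] cnt=1 & 0x1 = 0x1; word=0x13
[5+:1] id=0 & 0x1 = 0x0; word=0x13
[6+:1] len=0 & 0x1 = 0x0; word=0x13
[7+:1] addr_hi=0 & 0x1 = 0x0; word=0x13
word = 0x13 → little-endian bytes:
  [0]=0x13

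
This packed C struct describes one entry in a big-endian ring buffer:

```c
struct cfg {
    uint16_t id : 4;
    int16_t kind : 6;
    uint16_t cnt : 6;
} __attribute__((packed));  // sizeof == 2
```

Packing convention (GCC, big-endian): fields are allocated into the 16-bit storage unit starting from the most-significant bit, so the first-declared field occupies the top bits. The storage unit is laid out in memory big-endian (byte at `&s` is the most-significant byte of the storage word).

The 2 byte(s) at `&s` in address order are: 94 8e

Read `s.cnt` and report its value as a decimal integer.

[0]=0x94 [1]=0x8e (big-endian) → word 0x948e
id [12+:4] = (word>>12) & 0xf = 9
kind [6+:6] = (word>>6) & 0x3f = 18
cnt [0+:6] = (word>>0) & 0x3f = 14  ←

14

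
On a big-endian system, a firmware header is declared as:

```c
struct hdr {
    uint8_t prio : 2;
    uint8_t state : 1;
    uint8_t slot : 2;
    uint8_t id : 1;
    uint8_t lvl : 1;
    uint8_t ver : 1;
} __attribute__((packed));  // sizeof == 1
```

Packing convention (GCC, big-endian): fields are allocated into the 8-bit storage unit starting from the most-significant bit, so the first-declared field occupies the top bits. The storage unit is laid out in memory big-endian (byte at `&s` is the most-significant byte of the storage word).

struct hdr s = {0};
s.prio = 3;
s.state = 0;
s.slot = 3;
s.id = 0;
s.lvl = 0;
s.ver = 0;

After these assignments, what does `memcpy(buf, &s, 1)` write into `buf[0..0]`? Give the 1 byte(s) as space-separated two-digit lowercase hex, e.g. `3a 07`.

d8

prio:2 = 3 → 0x3 << 6 → word 0xc0
state:1 = 0 → 0x0 << 5 → word 0xc0
slot:2 = 3 → 0x3 << 3 → word 0xd8
id:1 = 0 → 0x0 << 2 → word 0xd8
lvl:1 = 0 → 0x0 << 1 → word 0xd8
ver:1 = 0 → 0x0 << 0 → word 0xd8
word = 0xd8 → big-endian bytes:
  [0]=0xd8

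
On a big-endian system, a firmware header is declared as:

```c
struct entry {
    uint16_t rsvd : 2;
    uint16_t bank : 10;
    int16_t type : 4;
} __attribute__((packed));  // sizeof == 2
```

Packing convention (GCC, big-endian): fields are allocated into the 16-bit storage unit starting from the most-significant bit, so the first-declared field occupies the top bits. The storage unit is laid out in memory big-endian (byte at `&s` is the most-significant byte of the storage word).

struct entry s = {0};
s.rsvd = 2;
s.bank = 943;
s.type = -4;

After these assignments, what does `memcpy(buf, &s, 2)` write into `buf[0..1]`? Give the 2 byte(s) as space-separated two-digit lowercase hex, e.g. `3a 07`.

[14+:2] rsvd=2 & 0x3 = 0x2; word=0x8000
[4+:10] bank=943 & 0x3ff = 0x3af; word=0xbaf0
[0+:4] type=-4 & 0xf = 0xc; word=0xbafc
word = 0xbafc → big-endian bytes:
  [0]=0xba  [1]=0xfc

ba fc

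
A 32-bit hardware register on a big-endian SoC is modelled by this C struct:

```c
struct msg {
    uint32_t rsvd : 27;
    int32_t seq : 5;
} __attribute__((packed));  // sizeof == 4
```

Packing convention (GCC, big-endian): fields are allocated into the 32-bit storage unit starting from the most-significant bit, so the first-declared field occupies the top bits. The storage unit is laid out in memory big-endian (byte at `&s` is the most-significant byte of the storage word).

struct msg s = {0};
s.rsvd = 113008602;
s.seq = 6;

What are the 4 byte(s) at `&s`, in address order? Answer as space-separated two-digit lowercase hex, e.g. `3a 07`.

d7 8b fb 46

rsvd (27b) val=113008602 bits=0x6bc5fda at bit 5: 0xd78bfb40
seq (5b) val=6 bits=0x6 at bit 0: 0xd78bfb46
word = 0xd78bfb46 → big-endian bytes:
  [0]=0xd7  [1]=0x8b  [2]=0xfb  [3]=0x46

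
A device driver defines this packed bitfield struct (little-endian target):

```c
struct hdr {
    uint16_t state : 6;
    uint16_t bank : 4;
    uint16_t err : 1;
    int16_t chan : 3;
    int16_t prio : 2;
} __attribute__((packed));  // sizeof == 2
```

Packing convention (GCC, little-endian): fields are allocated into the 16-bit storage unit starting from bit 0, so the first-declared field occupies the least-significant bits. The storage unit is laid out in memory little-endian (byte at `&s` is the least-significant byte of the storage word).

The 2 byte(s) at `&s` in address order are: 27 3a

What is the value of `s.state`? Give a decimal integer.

[0]=0x27 [1]=0x3a (little-endian) → word 0x3a27
state [0+:6] = (word>>0) & 0x3f = 39  ←
bank [6+:4] = (word>>6) & 0xf = 8
err [10+:1] = (word>>10) & 0x1 = 0
chan [11+:3] = (word>>11) & 0x7 = 7
prio [14+:2] = (word>>14) & 0x3 = 0

39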